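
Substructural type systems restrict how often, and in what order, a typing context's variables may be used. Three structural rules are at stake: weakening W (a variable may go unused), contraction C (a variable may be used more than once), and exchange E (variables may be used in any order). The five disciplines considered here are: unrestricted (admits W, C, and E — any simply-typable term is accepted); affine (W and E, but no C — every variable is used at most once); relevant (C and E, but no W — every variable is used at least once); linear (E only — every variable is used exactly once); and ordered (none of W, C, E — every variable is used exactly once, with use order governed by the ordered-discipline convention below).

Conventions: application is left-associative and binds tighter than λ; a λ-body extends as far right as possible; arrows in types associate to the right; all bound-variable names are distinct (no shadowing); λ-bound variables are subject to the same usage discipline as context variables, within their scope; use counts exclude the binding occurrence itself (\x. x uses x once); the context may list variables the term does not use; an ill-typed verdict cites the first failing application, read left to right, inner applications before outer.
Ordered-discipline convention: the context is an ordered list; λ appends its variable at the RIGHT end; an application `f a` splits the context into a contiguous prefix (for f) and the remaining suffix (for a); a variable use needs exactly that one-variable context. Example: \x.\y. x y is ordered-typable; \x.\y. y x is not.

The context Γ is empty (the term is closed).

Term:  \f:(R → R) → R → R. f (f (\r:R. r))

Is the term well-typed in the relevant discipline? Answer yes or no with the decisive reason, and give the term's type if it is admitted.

yes — every one of f, r appears; term : ((R → R) → R → R) → R → R
variable uses: f (λ-bound) ×2, r (λ-bound) ×1
left-to-right use order: f, f, r
typing: the term checks, with type ((R → R) → R → R) → R → R
per-discipline verdicts: ordered ✗, linear ✗, affine ✗, relevant ✓, unrestricted ✓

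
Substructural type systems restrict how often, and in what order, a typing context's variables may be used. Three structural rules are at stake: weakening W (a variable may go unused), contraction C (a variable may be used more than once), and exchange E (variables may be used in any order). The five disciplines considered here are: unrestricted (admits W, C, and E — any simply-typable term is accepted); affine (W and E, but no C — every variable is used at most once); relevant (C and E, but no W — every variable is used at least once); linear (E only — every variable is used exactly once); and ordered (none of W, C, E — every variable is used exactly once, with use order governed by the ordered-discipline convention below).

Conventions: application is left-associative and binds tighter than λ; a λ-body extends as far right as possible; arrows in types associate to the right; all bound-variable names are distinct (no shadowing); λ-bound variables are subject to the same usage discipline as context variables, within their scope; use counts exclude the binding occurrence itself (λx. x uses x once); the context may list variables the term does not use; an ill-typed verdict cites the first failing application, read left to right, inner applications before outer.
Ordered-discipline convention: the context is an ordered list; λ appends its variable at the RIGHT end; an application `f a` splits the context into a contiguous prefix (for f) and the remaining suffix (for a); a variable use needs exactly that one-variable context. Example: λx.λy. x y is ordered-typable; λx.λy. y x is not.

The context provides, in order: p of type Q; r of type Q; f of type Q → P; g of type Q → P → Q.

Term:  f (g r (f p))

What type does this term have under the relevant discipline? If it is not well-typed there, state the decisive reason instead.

term : P
variable uses: p=1, r=1, f=2, g=1
left-to-right use order: f, g, r, f, p
typing: well-typed at P
summary: ordered ✗ · linear ✗ · affine ✗ · relevant ✓ · unrestricted ✓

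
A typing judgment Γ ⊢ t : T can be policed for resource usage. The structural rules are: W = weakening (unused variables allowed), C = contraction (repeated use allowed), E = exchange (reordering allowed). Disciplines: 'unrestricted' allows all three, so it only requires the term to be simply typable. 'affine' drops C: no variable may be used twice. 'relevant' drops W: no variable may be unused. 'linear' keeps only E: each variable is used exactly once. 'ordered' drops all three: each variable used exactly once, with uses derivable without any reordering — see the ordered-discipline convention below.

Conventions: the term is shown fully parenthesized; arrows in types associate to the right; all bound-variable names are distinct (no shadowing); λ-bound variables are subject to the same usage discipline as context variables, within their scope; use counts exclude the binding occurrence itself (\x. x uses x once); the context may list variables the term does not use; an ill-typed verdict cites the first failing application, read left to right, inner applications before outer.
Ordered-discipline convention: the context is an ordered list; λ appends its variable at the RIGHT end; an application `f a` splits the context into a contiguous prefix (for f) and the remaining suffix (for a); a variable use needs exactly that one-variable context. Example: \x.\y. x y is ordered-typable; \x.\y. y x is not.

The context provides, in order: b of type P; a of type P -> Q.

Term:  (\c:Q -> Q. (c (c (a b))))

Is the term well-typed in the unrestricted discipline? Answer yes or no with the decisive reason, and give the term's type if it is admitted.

yes — typability at (Q -> Q) -> Q is all that's needed; term : (Q -> Q) -> Q
usage: b: 1, a: 1, c (bound): 2
uses in reading order: c, c, a, b
typing: well-typed at (Q -> Q) -> Q
per-discipline verdicts: ordered ✗; linear ✗; affine ✗; relevant ✓; unrestricted ✓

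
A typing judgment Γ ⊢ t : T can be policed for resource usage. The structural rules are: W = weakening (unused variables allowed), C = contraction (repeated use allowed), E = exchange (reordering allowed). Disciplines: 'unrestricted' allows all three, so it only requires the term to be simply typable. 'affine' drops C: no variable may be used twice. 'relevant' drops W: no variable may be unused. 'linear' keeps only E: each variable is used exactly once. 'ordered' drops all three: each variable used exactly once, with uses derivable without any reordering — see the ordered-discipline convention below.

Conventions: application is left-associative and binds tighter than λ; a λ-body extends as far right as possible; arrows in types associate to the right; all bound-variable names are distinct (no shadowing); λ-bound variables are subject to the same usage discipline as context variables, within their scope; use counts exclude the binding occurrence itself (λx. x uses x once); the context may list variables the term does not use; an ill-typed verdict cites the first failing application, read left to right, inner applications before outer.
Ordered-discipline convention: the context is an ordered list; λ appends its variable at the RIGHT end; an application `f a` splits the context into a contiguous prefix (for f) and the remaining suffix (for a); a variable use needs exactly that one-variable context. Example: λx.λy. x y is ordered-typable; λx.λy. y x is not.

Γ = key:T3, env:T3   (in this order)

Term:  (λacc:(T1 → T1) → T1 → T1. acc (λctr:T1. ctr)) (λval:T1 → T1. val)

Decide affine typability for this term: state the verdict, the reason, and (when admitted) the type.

yes — no duplicate uses among key, env, acc, ctr, val; term : T1 → T1
use counts: key ×0, env ×0, acc (bound) ×1, ctr (bound) ×1, val (bound) ×1
left-to-right use order: acc, ctr, val
typing: well-typed at T1 → T1
all disciplines: ordered ✗, linear ✗, affine ✓, relevant ✗, unrestricted ✓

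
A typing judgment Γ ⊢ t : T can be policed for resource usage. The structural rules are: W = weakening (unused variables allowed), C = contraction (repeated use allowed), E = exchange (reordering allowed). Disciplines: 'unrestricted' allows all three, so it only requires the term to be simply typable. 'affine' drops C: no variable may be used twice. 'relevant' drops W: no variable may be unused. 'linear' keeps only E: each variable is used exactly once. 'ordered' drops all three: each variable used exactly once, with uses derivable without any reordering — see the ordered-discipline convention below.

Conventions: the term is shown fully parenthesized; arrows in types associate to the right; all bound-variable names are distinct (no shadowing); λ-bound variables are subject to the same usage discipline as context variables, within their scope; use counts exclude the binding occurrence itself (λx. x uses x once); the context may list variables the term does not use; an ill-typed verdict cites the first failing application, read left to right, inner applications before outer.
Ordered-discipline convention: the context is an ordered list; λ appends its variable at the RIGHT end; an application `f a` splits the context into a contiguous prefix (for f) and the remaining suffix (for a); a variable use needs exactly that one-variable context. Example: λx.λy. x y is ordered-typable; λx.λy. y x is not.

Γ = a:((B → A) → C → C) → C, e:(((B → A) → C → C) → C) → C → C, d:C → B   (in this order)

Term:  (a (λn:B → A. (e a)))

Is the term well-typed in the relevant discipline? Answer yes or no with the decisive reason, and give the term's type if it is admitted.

no — d, n never used (weakening)
counts: a=2, e=1, d=0, n (λ-bound)=0
use order (left to right): a, e, a
typing: the term checks, with type C
all disciplines: ordered ✗; linear ✗; affine ✗; relevant ✗; unrestricted ✓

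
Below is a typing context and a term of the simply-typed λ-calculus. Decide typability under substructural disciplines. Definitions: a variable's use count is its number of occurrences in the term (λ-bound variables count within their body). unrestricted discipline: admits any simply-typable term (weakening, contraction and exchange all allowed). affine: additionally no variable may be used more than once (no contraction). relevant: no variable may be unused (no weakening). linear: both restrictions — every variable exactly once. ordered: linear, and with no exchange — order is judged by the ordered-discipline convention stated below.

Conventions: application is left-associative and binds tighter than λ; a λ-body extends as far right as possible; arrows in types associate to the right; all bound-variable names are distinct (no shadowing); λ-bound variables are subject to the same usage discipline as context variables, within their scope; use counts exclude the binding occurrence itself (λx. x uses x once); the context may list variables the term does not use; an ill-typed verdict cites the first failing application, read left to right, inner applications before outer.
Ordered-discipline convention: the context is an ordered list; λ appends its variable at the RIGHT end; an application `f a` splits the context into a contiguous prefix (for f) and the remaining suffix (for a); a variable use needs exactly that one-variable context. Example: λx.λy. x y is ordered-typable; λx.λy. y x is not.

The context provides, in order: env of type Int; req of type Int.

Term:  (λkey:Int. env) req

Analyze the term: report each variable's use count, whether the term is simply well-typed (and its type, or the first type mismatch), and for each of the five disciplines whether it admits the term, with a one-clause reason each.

use counts: env: 1; req: 1; key [bound]: 0
uses in reading order: env, req
typing: well-typed — term : Int
ordered ✗ (needs weakening: key unused)
linear ✗ (needs weakening: key unused)
affine ✓ (none of env, req, key used more than once)
relevant ✗ (needs weakening: key unused)
unrestricted ✓ (well-typed at Int; no restrictions here)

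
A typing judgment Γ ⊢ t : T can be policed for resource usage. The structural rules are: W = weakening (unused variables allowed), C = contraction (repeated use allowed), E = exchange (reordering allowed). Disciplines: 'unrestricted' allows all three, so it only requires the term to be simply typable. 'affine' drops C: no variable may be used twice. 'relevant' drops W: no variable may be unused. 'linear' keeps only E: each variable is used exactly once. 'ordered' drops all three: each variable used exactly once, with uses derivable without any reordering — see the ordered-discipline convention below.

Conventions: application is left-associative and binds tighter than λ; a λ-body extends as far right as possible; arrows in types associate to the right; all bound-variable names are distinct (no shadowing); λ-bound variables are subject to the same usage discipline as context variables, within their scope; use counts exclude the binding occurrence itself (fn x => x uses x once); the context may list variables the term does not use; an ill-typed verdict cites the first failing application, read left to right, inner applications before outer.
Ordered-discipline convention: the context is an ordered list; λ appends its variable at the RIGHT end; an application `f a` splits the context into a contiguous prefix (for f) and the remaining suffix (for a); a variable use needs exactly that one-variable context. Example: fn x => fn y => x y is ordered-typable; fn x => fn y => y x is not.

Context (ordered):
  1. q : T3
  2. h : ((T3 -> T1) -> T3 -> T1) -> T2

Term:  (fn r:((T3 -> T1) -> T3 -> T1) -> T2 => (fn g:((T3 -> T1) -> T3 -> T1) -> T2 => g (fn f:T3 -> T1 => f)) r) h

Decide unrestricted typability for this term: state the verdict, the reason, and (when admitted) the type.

yes — well-typed at T2; no restrictions here; term : T2
use counts: q: 0; h: 1; r (λ-bound): 1; g (λ-bound): 1; f (λ-bound): 1
use order (left to right): g, f, r, h
typing: ✓ — T2
across the five disciplines: ordered ✗; linear ✗; affine ✓; relevant ✗; unrestricted ✓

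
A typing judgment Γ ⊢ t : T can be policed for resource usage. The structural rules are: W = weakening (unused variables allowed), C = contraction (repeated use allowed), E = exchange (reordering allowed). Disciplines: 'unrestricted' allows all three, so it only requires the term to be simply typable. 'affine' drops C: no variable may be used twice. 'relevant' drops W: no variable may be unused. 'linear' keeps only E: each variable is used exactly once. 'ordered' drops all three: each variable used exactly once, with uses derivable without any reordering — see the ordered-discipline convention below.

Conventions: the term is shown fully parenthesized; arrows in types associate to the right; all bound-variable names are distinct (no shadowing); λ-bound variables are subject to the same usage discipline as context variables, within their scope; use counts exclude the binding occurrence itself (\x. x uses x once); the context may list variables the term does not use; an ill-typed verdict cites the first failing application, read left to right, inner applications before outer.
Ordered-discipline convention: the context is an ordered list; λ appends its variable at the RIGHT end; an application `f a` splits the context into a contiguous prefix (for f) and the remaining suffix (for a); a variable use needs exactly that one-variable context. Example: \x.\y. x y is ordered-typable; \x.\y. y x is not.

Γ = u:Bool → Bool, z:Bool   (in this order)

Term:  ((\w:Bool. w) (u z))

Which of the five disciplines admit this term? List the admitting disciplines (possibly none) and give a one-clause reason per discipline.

accepted by: ordered, linear, affine, relevant, unrestricted
usage: u: 1×; z: 1×; w (λ-bound): 1×
order of uses: w, u, z
typing: ✓ — Bool
ordered: ✓ — one use each (u, z, w); ordered split holds
linear: ✓ — u, z, w: one use apiece
affine: ✓ — no duplicate uses among u, z, w
relevant: ✓ — at least one use each (u, z, w)
unrestricted: ✓ — type-checks (Bool) and nothing is barred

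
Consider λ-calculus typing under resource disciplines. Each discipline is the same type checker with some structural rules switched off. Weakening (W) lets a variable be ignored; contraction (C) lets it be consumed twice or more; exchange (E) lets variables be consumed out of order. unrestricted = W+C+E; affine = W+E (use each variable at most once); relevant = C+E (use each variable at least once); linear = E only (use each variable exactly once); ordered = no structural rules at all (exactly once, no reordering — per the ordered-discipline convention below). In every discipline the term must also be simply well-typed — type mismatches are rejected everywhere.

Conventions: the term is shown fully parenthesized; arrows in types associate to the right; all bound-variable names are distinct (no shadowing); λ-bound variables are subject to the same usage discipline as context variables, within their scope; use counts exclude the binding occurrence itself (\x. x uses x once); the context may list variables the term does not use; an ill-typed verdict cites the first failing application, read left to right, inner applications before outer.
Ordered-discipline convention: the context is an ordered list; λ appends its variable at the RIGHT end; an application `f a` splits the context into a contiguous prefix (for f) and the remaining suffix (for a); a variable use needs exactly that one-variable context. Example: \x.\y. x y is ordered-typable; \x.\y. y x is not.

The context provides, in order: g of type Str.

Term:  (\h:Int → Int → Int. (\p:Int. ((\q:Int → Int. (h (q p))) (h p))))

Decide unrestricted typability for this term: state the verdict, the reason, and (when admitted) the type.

yes — type-checks ((Int → Int → Int) → Int → Int → Int) and nothing is barred; term : (Int → Int → Int) → Int → Int → Int
usage: g ×0, h [bound] ×2, p [bound] ×2, q [bound] ×1
uses in reading order: h, q, p, h, p
typing: ✓ — (Int → Int → Int) → Int → Int → Int
per-discipline verdicts: ordered ✗, linear ✗, affine ✗, relevant ✗, unrestricted ✓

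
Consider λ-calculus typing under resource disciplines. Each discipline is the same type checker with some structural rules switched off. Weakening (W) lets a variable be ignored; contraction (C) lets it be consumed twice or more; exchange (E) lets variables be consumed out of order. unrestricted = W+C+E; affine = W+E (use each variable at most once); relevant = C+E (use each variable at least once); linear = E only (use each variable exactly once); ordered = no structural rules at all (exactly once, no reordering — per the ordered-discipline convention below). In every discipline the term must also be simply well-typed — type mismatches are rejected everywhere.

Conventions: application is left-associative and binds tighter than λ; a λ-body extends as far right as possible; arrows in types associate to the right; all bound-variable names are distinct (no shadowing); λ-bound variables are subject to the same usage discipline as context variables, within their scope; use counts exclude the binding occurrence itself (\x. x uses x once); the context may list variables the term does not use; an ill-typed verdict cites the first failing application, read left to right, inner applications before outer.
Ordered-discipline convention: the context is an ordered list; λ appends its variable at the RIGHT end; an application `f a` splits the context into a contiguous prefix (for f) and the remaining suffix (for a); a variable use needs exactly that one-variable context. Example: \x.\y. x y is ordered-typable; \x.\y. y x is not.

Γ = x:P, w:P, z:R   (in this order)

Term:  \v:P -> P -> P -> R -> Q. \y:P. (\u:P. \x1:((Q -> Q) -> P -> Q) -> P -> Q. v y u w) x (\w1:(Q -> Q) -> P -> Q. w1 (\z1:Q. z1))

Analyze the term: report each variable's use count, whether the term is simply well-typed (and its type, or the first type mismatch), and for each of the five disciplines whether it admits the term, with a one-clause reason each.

variable uses: x ×1; w ×1; z ×0; v (λ-bound) ×1; y (λ-bound) ×1; u (λ-bound) ×1; x1 (λ-bound) ×0; w1 (λ-bound) ×1; z1 (λ-bound) ×1
left-to-right use order: v, y, u, w, x, w1, z1
typing: well-typed at (P -> P -> P -> R -> Q) -> P -> R -> Q
ordered: ✗ — unused: z, x1 — weakening required
linear: ✗ — unused: z, x1 — weakening required
affine: ✓ — at most one use each (x, w, z, v, y, u, x1, w1, z1)
relevant: ✗ — unused: z, x1 — weakening required
unrestricted: ✓ — typability at (P -> P -> P -> R -> Q) -> P -> R -> Q is all that's needed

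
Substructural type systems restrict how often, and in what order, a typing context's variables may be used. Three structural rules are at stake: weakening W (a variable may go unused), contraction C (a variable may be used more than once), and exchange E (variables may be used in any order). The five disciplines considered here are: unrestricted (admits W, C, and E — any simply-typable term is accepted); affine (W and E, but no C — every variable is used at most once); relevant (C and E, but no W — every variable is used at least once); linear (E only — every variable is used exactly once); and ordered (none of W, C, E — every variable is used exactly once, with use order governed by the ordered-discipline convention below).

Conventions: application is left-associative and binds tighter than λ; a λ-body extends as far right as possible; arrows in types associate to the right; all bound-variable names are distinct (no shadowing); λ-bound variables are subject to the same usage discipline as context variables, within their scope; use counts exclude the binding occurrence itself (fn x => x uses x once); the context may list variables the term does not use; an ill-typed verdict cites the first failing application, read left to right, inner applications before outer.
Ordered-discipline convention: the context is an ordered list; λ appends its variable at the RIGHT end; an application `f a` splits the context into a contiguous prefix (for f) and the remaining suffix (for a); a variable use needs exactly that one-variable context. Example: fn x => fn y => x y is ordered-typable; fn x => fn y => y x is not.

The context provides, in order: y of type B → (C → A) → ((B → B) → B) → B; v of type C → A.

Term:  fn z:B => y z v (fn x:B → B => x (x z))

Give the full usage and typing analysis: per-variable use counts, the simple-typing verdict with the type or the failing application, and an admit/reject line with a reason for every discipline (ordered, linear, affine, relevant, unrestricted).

use counts: y ×1, v ×1, z (λ-bound) ×2, x (λ-bound) ×2
use order (left to right): y, z, v, x, x, z
typing: the term checks, with type B → B
ordered: ✗ — needs contraction — z ×2, x ×2
linear: ✗ — needs contraction — z ×2, x ×2
affine: ✗ — needs contraction — z ×2, x ×2
relevant: ✓ — none of y, v, z, x goes unused
unrestricted: ✓ — simply typable at B → B; W, C, E all held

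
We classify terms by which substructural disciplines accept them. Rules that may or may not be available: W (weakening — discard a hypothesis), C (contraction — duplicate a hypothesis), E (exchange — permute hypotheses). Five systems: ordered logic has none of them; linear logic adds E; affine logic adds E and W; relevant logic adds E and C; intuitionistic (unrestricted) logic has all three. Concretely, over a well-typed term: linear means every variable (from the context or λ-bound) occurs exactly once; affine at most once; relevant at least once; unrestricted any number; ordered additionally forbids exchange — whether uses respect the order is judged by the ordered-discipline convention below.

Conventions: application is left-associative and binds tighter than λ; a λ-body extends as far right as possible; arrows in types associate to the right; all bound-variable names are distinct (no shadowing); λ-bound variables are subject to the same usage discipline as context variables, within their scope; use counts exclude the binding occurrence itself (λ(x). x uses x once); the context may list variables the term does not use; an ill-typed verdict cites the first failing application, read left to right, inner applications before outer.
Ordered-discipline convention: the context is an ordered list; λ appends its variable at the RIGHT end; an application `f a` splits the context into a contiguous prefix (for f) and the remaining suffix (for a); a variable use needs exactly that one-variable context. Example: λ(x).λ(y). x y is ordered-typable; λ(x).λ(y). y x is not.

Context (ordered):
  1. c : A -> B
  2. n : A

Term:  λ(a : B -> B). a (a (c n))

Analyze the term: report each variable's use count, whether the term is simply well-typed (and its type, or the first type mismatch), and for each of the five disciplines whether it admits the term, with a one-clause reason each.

counts: c: 1; n: 1; a (bound): 2
use order (left to right): a, a, c, n
typing: well-typed at (B -> B) -> B
ordered: ✗ — uses contraction: a ×2
linear: ✗ — uses contraction: a ×2
affine: ✗ — uses contraction: a ×2
relevant: ✓ — none of c, n, a goes unused
unrestricted: ✓ — simply typable at (B -> B) -> B; W, C, E all held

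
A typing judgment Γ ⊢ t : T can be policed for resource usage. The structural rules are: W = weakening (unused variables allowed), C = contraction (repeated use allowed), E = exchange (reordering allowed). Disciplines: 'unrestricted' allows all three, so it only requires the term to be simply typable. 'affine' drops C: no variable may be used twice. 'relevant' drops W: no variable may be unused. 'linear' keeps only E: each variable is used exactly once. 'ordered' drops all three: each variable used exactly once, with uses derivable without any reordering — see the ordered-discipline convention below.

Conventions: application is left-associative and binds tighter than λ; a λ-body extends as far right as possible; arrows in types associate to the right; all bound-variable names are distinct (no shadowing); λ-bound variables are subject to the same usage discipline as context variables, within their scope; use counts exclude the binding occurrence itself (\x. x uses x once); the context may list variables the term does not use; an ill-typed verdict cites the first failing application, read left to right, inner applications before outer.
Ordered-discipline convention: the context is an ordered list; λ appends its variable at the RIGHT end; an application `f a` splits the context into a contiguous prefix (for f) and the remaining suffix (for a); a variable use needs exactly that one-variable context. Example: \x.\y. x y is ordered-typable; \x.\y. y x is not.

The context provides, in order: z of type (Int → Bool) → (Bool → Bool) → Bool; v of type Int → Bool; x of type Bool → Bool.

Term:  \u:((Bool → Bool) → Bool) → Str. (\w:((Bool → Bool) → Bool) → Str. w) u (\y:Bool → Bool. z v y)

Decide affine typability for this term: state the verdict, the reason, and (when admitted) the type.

yes — at most one use each (z, v, x, u, w, y); term : (((Bool → Bool) → Bool) → Str) → Str
counts: z: 1×, v: 1×, x: 0×, u (λ-bound): 1×, w (λ-bound): 1×, y (λ-bound): 1×
left-to-right use order: w, u, z, v, y
typing: ✓ — (((Bool → Bool) → Bool) → Str) → Str
summary: ordered ✗; linear ✗; affine ✓; relevant ✗; unrestricted ✓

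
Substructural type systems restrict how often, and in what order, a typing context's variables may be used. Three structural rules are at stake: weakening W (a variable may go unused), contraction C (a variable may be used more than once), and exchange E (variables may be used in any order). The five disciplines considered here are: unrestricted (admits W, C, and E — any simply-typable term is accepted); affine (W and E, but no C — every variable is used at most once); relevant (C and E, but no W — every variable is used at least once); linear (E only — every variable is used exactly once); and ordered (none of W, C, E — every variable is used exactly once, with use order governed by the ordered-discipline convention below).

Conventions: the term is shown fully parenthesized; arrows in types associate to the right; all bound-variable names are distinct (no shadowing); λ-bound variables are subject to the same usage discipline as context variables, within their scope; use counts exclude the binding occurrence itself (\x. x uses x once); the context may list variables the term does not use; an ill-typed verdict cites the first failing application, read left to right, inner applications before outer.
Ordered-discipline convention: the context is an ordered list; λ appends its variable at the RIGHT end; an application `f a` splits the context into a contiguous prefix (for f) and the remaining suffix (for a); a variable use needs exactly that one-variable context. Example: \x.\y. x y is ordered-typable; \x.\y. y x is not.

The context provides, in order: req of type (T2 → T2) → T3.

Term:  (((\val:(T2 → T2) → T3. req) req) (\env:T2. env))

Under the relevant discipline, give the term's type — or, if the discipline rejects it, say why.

not well-typed under relevant — val never used (weakening)
use counts: req: 2×, val (λ-bound): 0×, env (λ-bound): 1×
order of uses: req, req, env
typing: the term checks, with type T3
summary: ordered ✗ | linear ✗ | affine ✗ | relevant ✗ | unrestricted ✓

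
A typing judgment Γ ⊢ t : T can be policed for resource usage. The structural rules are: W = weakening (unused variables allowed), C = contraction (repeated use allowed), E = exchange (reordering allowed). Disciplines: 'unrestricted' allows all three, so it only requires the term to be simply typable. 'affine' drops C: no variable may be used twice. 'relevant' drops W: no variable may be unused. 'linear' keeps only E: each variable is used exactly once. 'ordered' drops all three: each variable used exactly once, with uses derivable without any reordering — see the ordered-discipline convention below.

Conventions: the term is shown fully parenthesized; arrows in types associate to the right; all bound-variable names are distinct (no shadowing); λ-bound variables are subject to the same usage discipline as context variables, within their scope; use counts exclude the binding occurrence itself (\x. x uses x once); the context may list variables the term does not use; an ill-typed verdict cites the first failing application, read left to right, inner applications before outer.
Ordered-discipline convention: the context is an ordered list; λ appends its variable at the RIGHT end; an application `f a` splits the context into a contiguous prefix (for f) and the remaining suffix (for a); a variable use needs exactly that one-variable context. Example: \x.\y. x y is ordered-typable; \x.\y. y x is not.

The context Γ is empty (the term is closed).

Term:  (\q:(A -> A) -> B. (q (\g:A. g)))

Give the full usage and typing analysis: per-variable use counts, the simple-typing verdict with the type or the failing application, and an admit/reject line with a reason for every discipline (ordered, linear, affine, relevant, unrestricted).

variable uses: q [bound]=1; g [bound]=1
uses in reading order: q, g
typing: well-typed at ((A -> A) -> B) -> B
ordered: ✓, one use each (q, g); ordered split holds
linear: ✓, single use per variable (q, g)
affine: ✓, none of q, g used more than once
relevant: ✓, none of q, g goes unused
unrestricted: ✓, type-checks (((A -> A) -> B) -> B) and nothing is barred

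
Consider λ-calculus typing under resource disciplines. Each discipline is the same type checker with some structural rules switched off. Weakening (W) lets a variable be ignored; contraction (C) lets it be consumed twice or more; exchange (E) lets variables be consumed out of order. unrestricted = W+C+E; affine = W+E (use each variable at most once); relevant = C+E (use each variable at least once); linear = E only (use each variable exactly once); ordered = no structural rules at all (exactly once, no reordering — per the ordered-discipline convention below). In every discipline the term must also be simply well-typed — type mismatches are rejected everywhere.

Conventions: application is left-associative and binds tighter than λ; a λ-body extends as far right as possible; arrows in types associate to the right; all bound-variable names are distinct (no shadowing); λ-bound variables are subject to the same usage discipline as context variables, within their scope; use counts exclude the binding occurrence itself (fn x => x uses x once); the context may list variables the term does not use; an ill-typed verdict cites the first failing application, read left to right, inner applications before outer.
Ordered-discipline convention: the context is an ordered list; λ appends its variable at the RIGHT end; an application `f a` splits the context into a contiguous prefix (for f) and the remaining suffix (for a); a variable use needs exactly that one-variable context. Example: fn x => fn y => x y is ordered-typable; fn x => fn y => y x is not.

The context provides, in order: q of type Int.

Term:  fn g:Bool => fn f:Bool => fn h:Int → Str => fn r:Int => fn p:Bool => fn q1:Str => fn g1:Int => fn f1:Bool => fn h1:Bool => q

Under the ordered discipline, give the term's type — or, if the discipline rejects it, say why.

not well-typed under ordered — g, f, h, r, p, q1, g1, f1, h1 never used (weakening)
usage: q: 1×, g (λ-bound): 0×, f (λ-bound): 0×, h (λ-bound): 0×, r (λ-bound): 0×, p (λ-bound): 0×, q1 (λ-bound): 0×, g1 (λ-bound): 0×, f1 (λ-bound): 0×, h1 (λ-bound): 0×
order of uses: q
typing: ✓ — Bool → Bool → (Int → Str) → Int → Bool → Str → Int → Bool → Bool → Int
all disciplines: ordered ✗ | linear ✗ | affine ✓ | relevant ✗ | unrestricted ✓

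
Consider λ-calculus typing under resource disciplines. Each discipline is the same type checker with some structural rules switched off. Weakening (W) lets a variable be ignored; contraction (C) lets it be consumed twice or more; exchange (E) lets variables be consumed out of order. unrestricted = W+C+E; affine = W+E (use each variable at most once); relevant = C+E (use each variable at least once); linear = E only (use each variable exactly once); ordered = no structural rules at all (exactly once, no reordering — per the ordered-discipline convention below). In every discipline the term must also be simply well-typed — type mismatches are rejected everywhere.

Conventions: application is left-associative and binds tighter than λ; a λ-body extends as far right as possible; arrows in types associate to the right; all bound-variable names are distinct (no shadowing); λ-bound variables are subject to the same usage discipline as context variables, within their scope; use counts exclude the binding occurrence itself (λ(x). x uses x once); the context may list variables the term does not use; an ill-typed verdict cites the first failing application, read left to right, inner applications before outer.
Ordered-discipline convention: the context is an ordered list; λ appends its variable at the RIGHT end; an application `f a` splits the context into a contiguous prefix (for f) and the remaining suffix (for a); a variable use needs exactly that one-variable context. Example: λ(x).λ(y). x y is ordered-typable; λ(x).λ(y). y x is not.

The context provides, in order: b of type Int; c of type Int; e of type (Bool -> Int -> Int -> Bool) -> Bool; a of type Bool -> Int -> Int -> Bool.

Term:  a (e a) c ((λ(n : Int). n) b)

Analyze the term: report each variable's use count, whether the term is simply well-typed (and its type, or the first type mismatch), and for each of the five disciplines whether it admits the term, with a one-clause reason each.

variable uses: b: 1, c: 1, e: 1, a: 2, n (λ-bound): 1
uses in reading order: a, e, a, c, n, b
typing: ✓ — Bool
ordered: ✗ — repeated use of a ×2
linear: ✗ — repeated use of a ×2
affine: ✗ — repeated use of a ×2
relevant: ✓ — at least one use each (b, c, e, a, n)
unrestricted: ✓ — type-checks (Bool) and nothing is barred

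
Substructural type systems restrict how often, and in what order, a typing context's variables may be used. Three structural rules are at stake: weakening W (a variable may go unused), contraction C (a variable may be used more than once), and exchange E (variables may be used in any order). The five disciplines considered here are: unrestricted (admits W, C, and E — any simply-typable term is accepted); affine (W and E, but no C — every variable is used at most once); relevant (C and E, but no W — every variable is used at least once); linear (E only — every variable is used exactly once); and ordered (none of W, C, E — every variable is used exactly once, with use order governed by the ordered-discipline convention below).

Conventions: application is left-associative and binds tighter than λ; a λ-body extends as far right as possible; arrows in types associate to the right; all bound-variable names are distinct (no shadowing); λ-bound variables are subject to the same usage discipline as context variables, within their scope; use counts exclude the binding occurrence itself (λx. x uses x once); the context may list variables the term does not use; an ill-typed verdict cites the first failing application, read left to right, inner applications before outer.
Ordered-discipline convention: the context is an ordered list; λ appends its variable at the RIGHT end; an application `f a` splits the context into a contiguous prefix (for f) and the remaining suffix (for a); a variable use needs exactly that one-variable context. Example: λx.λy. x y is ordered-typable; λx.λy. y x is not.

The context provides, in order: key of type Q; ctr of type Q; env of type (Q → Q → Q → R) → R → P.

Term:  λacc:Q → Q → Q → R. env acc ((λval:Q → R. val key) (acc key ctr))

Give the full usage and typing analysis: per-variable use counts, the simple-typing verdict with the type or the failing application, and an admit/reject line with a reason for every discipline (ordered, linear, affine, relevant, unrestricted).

use counts: key=2; ctr=1; env=1; acc [bound]=2; val [bound]=1
uses in reading order: env, acc, val, key, acc, key, ctr
typing: well-typed — term : (Q → Q → Q → R) → P
ordered ✗ (repeated use of key ×2, acc ×2)
linear ✗ (repeated use of key ×2, acc ×2)
affine ✗ (repeated use of key ×2, acc ×2)
relevant ✓ (key, ctr, env, acc, val: all used, weakening unneeded)
unrestricted ✓ (well-typed at (Q → Q → Q → R) → P; no restrictions here)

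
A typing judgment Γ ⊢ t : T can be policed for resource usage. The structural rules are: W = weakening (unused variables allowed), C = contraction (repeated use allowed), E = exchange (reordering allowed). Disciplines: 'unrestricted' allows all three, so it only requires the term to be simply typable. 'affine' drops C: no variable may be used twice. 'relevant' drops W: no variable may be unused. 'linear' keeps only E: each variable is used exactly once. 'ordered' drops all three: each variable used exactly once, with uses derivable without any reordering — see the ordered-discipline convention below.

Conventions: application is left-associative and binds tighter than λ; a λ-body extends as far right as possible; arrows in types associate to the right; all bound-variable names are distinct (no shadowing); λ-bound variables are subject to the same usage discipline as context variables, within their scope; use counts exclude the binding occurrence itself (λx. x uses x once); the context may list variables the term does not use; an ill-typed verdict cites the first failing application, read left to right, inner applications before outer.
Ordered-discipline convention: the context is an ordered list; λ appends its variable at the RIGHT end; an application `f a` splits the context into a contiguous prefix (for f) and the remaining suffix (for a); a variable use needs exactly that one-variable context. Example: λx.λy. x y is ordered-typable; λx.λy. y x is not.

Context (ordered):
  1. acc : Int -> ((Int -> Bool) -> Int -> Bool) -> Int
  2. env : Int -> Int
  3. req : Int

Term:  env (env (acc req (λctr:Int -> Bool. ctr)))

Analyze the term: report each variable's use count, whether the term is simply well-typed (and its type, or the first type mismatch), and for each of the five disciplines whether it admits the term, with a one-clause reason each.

use counts: acc: 1×; env: 2×; req: 1×; ctr [bound]: 1×
left-to-right use order: env, env, acc, req, ctr
typing: well-typed — term : Int
ordered: ✗, uses contraction: env ×2
linear: ✗, uses contraction: env ×2
affine: ✗, uses contraction: env ×2
relevant: ✓, none of acc, env, req, ctr goes unused
unrestricted: ✓, simply typable at Int; W, C, E all held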